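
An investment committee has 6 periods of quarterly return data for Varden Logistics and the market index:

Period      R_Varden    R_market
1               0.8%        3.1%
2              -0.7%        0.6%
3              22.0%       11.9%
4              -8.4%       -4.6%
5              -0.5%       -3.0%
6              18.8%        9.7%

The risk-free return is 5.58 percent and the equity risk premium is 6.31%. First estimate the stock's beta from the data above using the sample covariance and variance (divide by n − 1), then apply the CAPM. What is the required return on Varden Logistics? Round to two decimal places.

Mean R_i = (0.8 − 0.7 + 22.0 − 8.4 − 0.5 + 18.8) / 6 = 5.3333%
Mean R_m = (3.1 + 0.6 + 11.9 − 4.6 − 3.0 + 9.7) / 6 = 2.9500%
Σ(R_i − R̄_i)(R_m − R̄_m) = 391.9600  ⇒  Cov = 391.9600 / 5 = 78.3920
Σ(R_m − R̄_m)² = 223.6150  ⇒  Var(R_m) = 223.6150 / 5 = 44.7230
β = Cov / Var(R_m) = 78.3920 / 44.7230 = 1.7528
E(R) = R_f + β × MRP = 5.58% + 1.7528 × 6.31% = 16.64%

16.64%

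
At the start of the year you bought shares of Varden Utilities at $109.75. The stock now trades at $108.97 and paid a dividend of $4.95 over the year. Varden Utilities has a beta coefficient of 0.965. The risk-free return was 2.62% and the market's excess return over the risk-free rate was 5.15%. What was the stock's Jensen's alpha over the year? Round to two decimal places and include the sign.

-3.79%

Realised HPR = (P1 + D1 − P0) / P0 = (108.97 + 4.95 − 109.75) / 109.75 = 4.17 / 109.75 = 3.7995%
CAPM required = R_f + β·MRP = 2.62% + 0.965 × 5.15% = 7.58975%
α = realised − required = 3.7995% − 7.58975% = -3.79%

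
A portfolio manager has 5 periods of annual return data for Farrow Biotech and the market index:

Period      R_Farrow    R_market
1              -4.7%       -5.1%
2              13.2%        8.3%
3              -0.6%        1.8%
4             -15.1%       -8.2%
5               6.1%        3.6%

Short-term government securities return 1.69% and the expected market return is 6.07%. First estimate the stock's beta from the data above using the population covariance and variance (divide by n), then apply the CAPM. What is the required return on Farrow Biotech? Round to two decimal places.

8.53%

Mean R_i = (-4.7 + 13.2 − 0.6 − 15.1 + 6.1) / 5 = -0.2200%
Mean R_m = (-5.1 + 8.3 + 1.8 − 8.2 + 3.6) / 5 = 0.0800%
Σ(R_i − R̄_i)(R_m − R̄_m) = 278.3180  ⇒  Cov = 278.3180 / 5 = 55.6636
Σ(R_m − R̄_m)² = 178.3080  ⇒  Var(R_m) = 178.3080 / 5 = 35.6616
β = Cov / Var(R_m) = 55.6636 / 35.6616 = 1.5609
MRP = 6.07% − 1.69% = 4.38%
E(R) = R_f + β × MRP = 1.69% + 1.5609 × 4.38% = 8.53%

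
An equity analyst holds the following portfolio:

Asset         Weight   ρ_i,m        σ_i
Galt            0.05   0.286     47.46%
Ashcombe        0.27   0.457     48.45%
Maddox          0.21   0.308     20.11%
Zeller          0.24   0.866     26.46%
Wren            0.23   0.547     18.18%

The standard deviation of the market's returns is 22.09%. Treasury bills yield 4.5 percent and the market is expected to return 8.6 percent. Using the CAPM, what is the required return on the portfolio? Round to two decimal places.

β_Galt = 0.286 × 47.46% / 22.09% = 0.6145
β_Ashcombe = 0.457 × 48.45% / 22.09% = 1.0023
β_Maddox = 0.308 × 20.11% / 22.09% = 0.2804
β_Zeller = 0.866 × 26.46% / 22.09% = 1.0373
β_Wren = 0.547 × 18.18% / 22.09% = 0.4502
β_P = Σ w_i β_i = 0.05×0.6145 + 0.27×1.0023 + 0.21×0.2804 + 0.24×1.0373 + 0.23×0.4502 = 0.7127
MRP = 8.6% − 4.5% = 4.10%
E(R_P) = R_f + β_P × MRP = 4.5% + 0.7127 × 4.1% = 7.42%

7.42%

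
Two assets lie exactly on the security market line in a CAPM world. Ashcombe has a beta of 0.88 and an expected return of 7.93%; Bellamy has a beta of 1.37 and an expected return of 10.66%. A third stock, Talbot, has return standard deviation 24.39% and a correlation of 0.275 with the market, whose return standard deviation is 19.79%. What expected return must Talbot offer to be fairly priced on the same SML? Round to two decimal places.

4.92%

MRP = (10.66% − 7.93%) / (1.37 − 0.88) = 5.5714%
R_f = 7.93% − 0.88 × 5.5714% = 3.0272%
β_Talbot = ρ·σ_i/σ_m = 0.275 × 24.39 / 19.79 = 0.3389
E(R_Talbot) = R_f + β × MRP = 3.0272% + 0.3389 × 5.5714% = 4.92%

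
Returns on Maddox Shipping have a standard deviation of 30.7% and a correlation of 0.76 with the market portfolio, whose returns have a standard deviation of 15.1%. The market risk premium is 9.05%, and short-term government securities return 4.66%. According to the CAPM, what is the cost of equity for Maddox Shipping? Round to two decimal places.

18.64%

β = ρ × σ_i / σ_m = 0.76 × 30.7% / 15.1% = 1.5452
E(R) = 4.66% + 1.5452 × 9.05% = 18.64%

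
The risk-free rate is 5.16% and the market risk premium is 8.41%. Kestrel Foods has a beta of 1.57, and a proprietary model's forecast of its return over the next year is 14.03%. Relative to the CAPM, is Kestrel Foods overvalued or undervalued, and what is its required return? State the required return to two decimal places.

Overvalued; required return 18.36%

Required return = R_f + β·MRP = 5.16% + 1.57 × 8.41% = 18.36%
Forecast 14.03% < required 18.36% → the stock plots below the SML → overvalued.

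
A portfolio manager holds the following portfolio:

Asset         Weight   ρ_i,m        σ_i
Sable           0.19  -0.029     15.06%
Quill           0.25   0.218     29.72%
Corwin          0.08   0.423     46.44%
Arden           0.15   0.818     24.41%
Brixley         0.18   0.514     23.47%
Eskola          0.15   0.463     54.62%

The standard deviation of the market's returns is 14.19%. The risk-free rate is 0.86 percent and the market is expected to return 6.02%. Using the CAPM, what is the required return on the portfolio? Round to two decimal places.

β_Sable = -0.029 × 15.06% / 14.19% = -0.0308
β_Quill = 0.218 × 29.72% / 14.19% = 0.4566
β_Corwin = 0.423 × 46.44% / 14.19% = 1.3844
β_Arden = 0.818 × 24.41% / 14.19% = 1.4071
β_Brixley = 0.514 × 23.47% / 14.19% = 0.8501
β_Eskola = 0.463 × 54.62% / 14.19% = 1.7822
β_P = Σ w_i β_i = 0.19×-0.0308 + 0.25×0.4566 + 0.08×1.3844 + 0.15×1.4071 + 0.18×0.8501 + 0.15×1.7822 = 0.8505
MRP = 6.02% − 0.86% = 5.16%
E(R_P) = R_f + β_P × MRP = 0.86% + 0.8505 × 5.16% = 5.25%

5.25%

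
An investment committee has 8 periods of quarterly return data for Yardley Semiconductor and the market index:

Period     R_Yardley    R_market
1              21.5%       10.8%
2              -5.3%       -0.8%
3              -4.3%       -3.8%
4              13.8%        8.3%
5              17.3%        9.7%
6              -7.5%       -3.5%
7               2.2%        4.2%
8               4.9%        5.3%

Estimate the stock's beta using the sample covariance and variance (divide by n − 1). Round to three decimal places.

1.826

Mean R_i = (21.5 − 5.3 − 4.3 + 13.8 + 17.3 − 7.5 + 2.2 + 4.9) / 8 = 5.3250%
Mean R_m = (10.8 − 0.8 − 3.8 + 8.3 + 9.7 − 3.5 + 4.2 + 5.3) / 8 = 3.7750%
Σ(R_i − R̄_i)(R_m − R̄_m) = 435.7750  ⇒  Cov = 435.7750 / 7 = 62.2536
Σ(R_m − R̄_m)² = 238.6750  ⇒  Var(R_m) = 238.6750 / 7 = 34.0964
β = Cov / Var(R_m) = 62.2536 / 34.0964 = 1.8258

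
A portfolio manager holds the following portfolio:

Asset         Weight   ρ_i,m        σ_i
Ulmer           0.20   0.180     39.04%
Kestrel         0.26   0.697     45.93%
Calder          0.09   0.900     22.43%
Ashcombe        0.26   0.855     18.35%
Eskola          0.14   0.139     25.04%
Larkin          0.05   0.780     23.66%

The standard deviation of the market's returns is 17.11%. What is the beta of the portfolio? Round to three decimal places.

0.996

β_Ulmer = 0.180 × 39.04% / 17.11% = 0.4107
β_Kestrel = 0.697 × 45.93% / 17.11% = 1.8710
β_Calder = 0.900 × 22.43% / 17.11% = 1.1798
β_Ashcombe = 0.855 × 18.35% / 17.11% = 0.9170
β_Eskola = 0.139 × 25.04% / 17.11% = 0.2034
β_Larkin = 0.780 × 23.66% / 17.11% = 1.0786
β_P = Σ w_i β_i = 0.20×0.4107 + 0.26×1.8710 + 0.09×1.1798 + 0.26×0.9170 + 0.14×0.2034 + 0.05×1.0786 = 0.9956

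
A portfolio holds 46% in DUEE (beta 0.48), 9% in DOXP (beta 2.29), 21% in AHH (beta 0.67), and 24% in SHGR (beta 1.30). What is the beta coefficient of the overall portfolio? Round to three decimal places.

0.880

β_P = Σ w_i β_i = 0.46×0.48 + 0.09×2.29 + 0.21×0.67 + 0.24×1.30 = 0.8796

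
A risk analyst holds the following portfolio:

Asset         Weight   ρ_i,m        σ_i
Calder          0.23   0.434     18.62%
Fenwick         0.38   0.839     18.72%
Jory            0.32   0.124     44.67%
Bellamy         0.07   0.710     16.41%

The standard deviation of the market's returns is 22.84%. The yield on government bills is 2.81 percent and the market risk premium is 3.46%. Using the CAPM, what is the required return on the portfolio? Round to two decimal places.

4.39%

β_Calder = 0.434 × 18.62% / 22.84% = 0.3538
β_Fenwick = 0.839 × 18.72% / 22.84% = 0.6877
β_Jory = 0.124 × 44.67% / 22.84% = 0.2425
β_Bellamy = 0.710 × 16.41% / 22.84% = 0.5101
β_P = Σ w_i β_i = 0.23×0.3538 + 0.38×0.6877 + 0.32×0.2425 + 0.07×0.5101 = 0.4560
E(R_P) = R_f + β_P × MRP = 2.81% + 0.4560 × 3.46% = 4.39%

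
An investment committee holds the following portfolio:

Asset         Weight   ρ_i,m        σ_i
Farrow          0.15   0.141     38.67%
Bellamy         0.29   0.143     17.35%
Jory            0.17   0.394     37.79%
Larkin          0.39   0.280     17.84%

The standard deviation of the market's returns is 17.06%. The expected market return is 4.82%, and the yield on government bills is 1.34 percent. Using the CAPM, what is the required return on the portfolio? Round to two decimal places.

2.57%

β_Farrow = 0.141 × 38.67% / 17.06% = 0.3196
β_Bellamy = 0.143 × 17.35% / 17.06% = 0.1454
β_Jory = 0.394 × 37.79% / 17.06% = 0.8728
β_Larkin = 0.280 × 17.84% / 17.06% = 0.2928
β_P = Σ w_i β_i = 0.15×0.3196 + 0.29×0.1454 + 0.17×0.8728 + 0.39×0.2928 = 0.3527
MRP = 4.82% − 1.34% = 3.48%
E(R_P) = R_f + β_P × MRP = 1.34% + 0.3527 × 3.48% = 2.57%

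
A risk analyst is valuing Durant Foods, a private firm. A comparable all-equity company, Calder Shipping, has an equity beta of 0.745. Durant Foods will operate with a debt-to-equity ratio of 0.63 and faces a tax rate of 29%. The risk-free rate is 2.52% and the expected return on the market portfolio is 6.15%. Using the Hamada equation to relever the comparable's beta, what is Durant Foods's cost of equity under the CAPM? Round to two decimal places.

6.43%

β_L = β_U × [1 + (1 − t)(D/E)] = 0.745 × [1 + (1 − 0.29) × 0.63]
    = 0.745 × [1 + 0.71 × 0.63] = 0.745 × 1.4473 = 1.0782
MRP = 6.15% − 2.52% = 3.63%
E(R) = R_f + β_L × MRP = 2.52% + 1.0782 × 3.63% = 6.43%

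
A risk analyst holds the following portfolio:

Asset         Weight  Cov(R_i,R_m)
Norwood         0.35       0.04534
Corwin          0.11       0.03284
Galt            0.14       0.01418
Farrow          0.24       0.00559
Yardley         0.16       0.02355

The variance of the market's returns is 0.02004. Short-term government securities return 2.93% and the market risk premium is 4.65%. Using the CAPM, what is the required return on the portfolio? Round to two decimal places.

β_Norwood = 0.04534 / 0.02004 = 2.2625
β_Corwin = 0.03284 / 0.02004 = 1.6387
β_Galt = 0.01418 / 0.02004 = 0.7076
β_Farrow = 0.00559 / 0.02004 = 0.2789
β_Yardley = 0.02355 / 0.02004 = 1.1751
β_P = Σ w_i β_i = 0.35×2.2625 + 0.11×1.6387 + 0.14×0.7076 + 0.24×0.2789 + 0.16×1.1751 = 1.3261
E(R_P) = R_f + β_P × MRP = 2.93% + 1.3261 × 4.65% = 9.10%

9.10%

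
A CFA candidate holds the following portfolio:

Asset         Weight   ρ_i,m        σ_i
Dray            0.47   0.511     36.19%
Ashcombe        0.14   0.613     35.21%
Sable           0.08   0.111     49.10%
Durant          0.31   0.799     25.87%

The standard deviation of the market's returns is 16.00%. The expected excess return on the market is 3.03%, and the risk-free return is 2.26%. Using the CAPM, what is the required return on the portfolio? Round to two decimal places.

5.77%

β_Dray = 0.511 × 36.19% / 16.00% = 1.1558
β_Ashcombe = 0.613 × 35.21% / 16.00% = 1.3490
β_Sable = 0.111 × 49.10% / 16.00% = 0.3406
β_Durant = 0.799 × 25.87% / 16.00% = 1.2919
β_P = Σ w_i β_i = 0.47×1.1558 + 0.14×1.3490 + 0.08×0.3406 + 0.31×1.2919 = 1.1598
E(R_P) = R_f + β_P × MRP = 2.26% + 1.1598 × 3.03% = 5.77%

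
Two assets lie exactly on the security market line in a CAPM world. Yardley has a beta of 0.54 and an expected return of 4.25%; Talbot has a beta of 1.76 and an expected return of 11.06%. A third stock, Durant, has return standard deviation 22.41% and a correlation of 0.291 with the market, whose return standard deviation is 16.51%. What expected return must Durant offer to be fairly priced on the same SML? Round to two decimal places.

3.44%

MRP = (11.06% − 4.25%) / (1.76 − 0.54) = 5.5820%
R_f = 4.25% − 0.54 × 5.5820% = 1.2357%
β_Durant = ρ·σ_i/σ_m = 0.291 × 22.41 / 16.51 = 0.3950
E(R_Durant) = R_f + β × MRP = 1.2357% + 0.3950 × 5.5820% = 3.44%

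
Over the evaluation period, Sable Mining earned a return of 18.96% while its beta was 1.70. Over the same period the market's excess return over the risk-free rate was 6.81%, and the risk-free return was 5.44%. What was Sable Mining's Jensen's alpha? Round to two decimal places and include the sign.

+1.94%

CAPM benchmark = R_f + β(R_m − R_f) = 5.44% + 1.70 × 6.81% = 17.0170%
α = actual − benchmark = 18.96% − 17.0170% = +1.94%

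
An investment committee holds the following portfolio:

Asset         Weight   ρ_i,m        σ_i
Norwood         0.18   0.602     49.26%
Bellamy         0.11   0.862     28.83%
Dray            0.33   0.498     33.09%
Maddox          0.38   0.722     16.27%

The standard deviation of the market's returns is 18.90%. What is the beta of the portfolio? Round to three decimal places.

0.951

β_Norwood = 0.602 × 49.26% / 18.90% = 1.5690
β_Bellamy = 0.862 × 28.83% / 18.90% = 1.3149
β_Dray = 0.498 × 33.09% / 18.90% = 0.8719
β_Maddox = 0.722 × 16.27% / 18.90% = 0.6215
β_P = Σ w_i β_i = 0.18×1.5690 + 0.11×1.3149 + 0.33×0.8719 + 0.38×0.6215 = 0.9510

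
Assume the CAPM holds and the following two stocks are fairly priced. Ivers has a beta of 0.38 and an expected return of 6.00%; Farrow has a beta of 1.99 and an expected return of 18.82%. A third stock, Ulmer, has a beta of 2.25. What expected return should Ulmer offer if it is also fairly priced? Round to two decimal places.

MRP (SML slope) = (18.82% − 6.00%) / (1.99 − 0.38) = 12.82% / 1.61 = 7.9627%
R_f (intercept) = 6.00% − 0.38 × 7.9627% = 2.9742%
E(R_Ulmer) = R_f + β × MRP = 2.9742% + 2.25 × 7.9627% = 20.89%

20.89%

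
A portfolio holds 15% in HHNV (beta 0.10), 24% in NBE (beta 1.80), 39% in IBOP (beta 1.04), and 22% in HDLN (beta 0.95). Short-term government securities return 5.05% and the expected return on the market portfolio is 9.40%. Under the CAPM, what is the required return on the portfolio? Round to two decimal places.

β_P = Σ w_i β_i = 0.15×0.10 + 0.24×1.80 + 0.39×1.04 + 0.22×0.95 = 1.0616
MRP = 9.40% − 5.05% = 4.35%
E(R_P) = R_f + β_P × MRP = 5.05% + 1.0616 × 4.35% = 9.67%

9.67%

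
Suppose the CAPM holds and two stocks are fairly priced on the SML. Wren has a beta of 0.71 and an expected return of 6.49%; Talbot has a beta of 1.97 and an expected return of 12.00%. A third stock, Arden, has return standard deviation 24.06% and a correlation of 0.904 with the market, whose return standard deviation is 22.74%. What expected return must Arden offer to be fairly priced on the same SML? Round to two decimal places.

7.57%

MRP = (12.00% − 6.49%) / (1.97 − 0.71) = 4.3730%
R_f = 6.49% − 0.71 × 4.3730% = 3.3852%
β_Arden = ρ·σ_i/σ_m = 0.904 × 24.06 / 22.74 = 0.9565
E(R_Arden) = R_f + β × MRP = 3.3852% + 0.9565 × 4.3730% = 7.57%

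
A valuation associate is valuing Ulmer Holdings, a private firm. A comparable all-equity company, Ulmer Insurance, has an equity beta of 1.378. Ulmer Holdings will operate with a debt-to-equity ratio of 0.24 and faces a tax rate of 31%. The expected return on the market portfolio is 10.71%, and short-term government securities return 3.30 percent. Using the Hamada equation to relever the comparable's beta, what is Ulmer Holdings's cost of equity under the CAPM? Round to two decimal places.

β_L = β_U × [1 + (1 − t)(D/E)] = 1.378 × [1 + (1 − 0.31) × 0.24]
    = 1.378 × [1 + 0.69 × 0.24] = 1.378 × 1.1656 = 1.6062
MRP = 10.71% − 3.30% = 7.41%
E(R) = R_f + β_L × MRP = 3.30% + 1.6062 × 7.41% = 15.20%

15.20%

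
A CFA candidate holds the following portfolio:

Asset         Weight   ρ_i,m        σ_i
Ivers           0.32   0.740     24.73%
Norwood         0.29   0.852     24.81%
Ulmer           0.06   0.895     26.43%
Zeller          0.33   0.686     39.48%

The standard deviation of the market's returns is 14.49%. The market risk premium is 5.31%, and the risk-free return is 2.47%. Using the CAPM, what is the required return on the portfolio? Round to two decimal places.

10.66%

β_Ivers = 0.740 × 24.73% / 14.49% = 1.2630
β_Norwood = 0.852 × 24.81% / 14.49% = 1.4588
β_Ulmer = 0.895 × 26.43% / 14.49% = 1.6325
β_Zeller = 0.686 × 39.48% / 14.49% = 1.8691
β_P = Σ w_i β_i = 0.32×1.2630 + 0.29×1.4588 + 0.06×1.6325 + 0.33×1.8691 = 1.5420
E(R_P) = R_f + β_P × MRP = 2.47% + 1.5420 × 5.31% = 10.66%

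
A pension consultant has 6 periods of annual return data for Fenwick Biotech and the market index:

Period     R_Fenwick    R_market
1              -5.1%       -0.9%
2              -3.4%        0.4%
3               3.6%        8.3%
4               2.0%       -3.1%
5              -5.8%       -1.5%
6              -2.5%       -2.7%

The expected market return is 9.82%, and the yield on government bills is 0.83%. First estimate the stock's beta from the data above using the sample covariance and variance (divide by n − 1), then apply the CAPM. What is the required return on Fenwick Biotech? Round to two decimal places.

Mean R_i = (-5.1 − 3.4 + 3.6 + 2.0 − 5.8 − 2.5) / 6 = -1.8667%
Mean R_m = (-0.9 + 0.4 + 8.3 − 3.1 − 1.5 − 2.7) / 6 = 0.0833%
Σ(R_i − R̄_i)(R_m − R̄_m) = 43.2933  ⇒  Cov = 43.2933 / 5 = 8.6587
Σ(R_m − R̄_m)² = 88.9683  ⇒  Var(R_m) = 88.9683 / 5 = 17.7937
β = Cov / Var(R_m) = 8.6587 / 17.7937 = 0.4866
MRP = 9.82% − 0.83% = 8.99%
E(R) = R_f + β × MRP = 0.83% + 0.4866 × 8.99% = 5.20%

5.20%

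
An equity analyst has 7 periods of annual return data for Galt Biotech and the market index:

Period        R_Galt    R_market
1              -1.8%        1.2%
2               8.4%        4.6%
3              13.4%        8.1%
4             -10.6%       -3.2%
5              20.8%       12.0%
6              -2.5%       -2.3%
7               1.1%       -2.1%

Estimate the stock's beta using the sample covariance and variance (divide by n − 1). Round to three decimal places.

1.746

Mean R_i = (-1.8 + 8.4 + 13.4 − 10.6 + 20.8 − 2.5 + 1.1) / 7 = 4.1143%
Mean R_m = (1.2 + 4.6 + 8.1 − 3.2 + 12.0 − 2.3 − 2.1) / 7 = 2.6143%
Σ(R_i − R̄_i)(R_m − R̄_m) = 356.6886  ⇒  Cov = 356.6886 / 6 = 59.4481
Σ(R_m − R̄_m)² = 204.3086  ⇒  Var(R_m) = 204.3086 / 6 = 34.0514
β = Cov / Var(R_m) = 59.4481 / 34.0514 = 1.7458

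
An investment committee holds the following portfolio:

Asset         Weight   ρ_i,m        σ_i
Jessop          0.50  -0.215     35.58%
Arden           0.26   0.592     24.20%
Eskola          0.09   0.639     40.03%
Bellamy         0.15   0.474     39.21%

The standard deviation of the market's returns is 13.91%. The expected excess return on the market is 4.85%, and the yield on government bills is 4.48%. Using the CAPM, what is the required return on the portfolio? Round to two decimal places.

β_Jessop = -0.215 × 35.58% / 13.91% = -0.5499
β_Arden = 0.592 × 24.20% / 13.91% = 1.0299
β_Eskola = 0.639 × 40.03% / 13.91% = 1.8389
β_Bellamy = 0.474 × 39.21% / 13.91% = 1.3361
β_P = Σ w_i β_i = 0.50×-0.5499 + 0.26×1.0299 + 0.09×1.8389 + 0.15×1.3361 = 0.3587
E(R_P) = R_f + β_P × MRP = 4.48% + 0.3587 × 4.85% = 6.22%

6.22%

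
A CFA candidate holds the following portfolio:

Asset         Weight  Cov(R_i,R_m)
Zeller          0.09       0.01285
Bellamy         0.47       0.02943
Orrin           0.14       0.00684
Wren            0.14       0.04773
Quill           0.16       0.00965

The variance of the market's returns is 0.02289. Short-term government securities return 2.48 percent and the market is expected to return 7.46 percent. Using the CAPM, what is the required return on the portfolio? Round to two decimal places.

β_Zeller = 0.01285 / 0.02289 = 0.5614
β_Bellamy = 0.02943 / 0.02289 = 1.2857
β_Orrin = 0.00684 / 0.02289 = 0.2988
β_Wren = 0.04773 / 0.02289 = 2.0852
β_Quill = 0.00965 / 0.02289 = 0.4216
β_P = Σ w_i β_i = 0.09×0.5614 + 0.47×1.2857 + 0.14×0.2988 + 0.14×2.0852 + 0.16×0.4216 = 1.0560
MRP = 7.46% − 2.48% = 4.98%
E(R_P) = R_f + β_P × MRP = 2.48% + 1.0560 × 4.98% = 7.74%

7.74%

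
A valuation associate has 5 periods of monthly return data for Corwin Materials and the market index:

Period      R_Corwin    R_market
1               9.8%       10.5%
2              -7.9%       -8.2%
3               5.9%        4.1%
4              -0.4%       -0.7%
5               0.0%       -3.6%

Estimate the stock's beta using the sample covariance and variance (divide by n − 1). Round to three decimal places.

Mean R_i = (9.8 − 7.9 + 5.9 − 0.4 + 0.0) / 5 = 1.4800%
Mean R_m = (10.5 − 8.2 + 4.1 − 0.7 − 3.6) / 5 = 0.4200%
Σ(R_i − R̄_i)(R_m − R̄_m) = 189.0420  ⇒  Cov = 189.0420 / 4 = 47.2605
Σ(R_m − R̄_m)² = 206.8680  ⇒  Var(R_m) = 206.8680 / 4 = 51.7170
β = Cov / Var(R_m) = 47.2605 / 51.7170 = 0.9138

0.914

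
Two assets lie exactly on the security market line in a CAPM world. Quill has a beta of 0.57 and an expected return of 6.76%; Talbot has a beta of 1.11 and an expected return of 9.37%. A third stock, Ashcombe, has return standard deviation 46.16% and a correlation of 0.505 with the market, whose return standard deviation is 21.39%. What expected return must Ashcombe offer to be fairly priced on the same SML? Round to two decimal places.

9.27%

MRP = (9.37% − 6.76%) / (1.11 − 0.57) = 4.8333%
R_f = 6.76% − 0.57 × 4.8333% = 4.0050%
β_Ashcombe = ρ·σ_i/σ_m = 0.505 × 46.16 / 21.39 = 1.0898
E(R_Ashcombe) = R_f + β × MRP = 4.0050% + 1.0898 × 4.8333% = 9.27%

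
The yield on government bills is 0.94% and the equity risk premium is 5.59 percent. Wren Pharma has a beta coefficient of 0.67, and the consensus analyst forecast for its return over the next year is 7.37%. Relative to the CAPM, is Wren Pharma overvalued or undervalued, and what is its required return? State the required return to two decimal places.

Required return = R_f + β·MRP = 0.94% + 0.67 × 5.59% = 4.69%
Forecast 7.37% > required 4.69% → the stock plots above the SML → undervalued.

Undervalued; required return 4.69%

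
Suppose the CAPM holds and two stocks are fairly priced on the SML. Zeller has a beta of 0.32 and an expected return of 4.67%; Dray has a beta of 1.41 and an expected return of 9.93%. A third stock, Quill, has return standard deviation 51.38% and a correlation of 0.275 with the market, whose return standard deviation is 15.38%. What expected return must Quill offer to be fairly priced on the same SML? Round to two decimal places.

MRP = (9.93% − 4.67%) / (1.41 − 0.32) = 4.8257%
R_f = 4.67% − 0.32 × 4.8257% = 3.1258%
β_Quill = ρ·σ_i/σ_m = 0.275 × 51.38 / 15.38 = 0.9187
E(R_Quill) = R_f + β × MRP = 3.1258% + 0.9187 × 4.8257% = 7.56%

7.56%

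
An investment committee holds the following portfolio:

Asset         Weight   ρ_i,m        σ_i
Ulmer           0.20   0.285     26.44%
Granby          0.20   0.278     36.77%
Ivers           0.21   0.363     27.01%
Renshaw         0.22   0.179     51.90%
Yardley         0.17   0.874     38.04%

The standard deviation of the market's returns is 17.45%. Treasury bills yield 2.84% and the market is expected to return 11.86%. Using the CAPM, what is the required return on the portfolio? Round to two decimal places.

β_Ulmer = 0.285 × 26.44% / 17.45% = 0.4318
β_Granby = 0.278 × 36.77% / 17.45% = 0.5858
β_Ivers = 0.363 × 27.01% / 17.45% = 0.5619
β_Renshaw = 0.179 × 51.90% / 17.45% = 0.5324
β_Yardley = 0.874 × 38.04% / 17.45% = 1.9053
β_P = Σ w_i β_i = 0.20×0.4318 + 0.20×0.5858 + 0.21×0.5619 + 0.22×0.5324 + 0.17×1.9053 = 0.7625
MRP = 11.86% − 2.84% = 9.02%
E(R_P) = R_f + β_P × MRP = 2.84% + 0.7625 × 9.02% = 9.72%

9.72%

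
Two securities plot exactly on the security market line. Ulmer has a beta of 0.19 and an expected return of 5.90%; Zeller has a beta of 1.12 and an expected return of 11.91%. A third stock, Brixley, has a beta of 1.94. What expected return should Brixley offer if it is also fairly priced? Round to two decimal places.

17.21%

MRP (SML slope) = (11.91% − 5.90%) / (1.12 − 0.19) = 6.01% / 0.93 = 6.4624%
R_f (intercept) = 5.90% − 0.19 × 6.4624% = 4.6721%
E(R_Brixley) = R_f + β × MRP = 4.6721% + 1.94 × 6.4624% = 17.21%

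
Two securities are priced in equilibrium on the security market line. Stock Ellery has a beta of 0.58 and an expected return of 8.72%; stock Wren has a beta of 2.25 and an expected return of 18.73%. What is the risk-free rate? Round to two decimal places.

5.24%

Both satisfy E(R) = R_f + β·MRP, so the slope of the SML is
MRP = (18.73% − 8.72%) / (2.25 − 0.58) = 10.01% / 1.67 = 5.9940%
R_f = E(R_Ellery) − β_Ellery·MRP = 8.72% − 0.58 × 5.9940% = 5.2435%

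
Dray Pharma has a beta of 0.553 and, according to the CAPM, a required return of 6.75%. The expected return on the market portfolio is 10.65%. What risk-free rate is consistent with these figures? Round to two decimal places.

1.93%

E(R) = R_f + β(E(R_m) − R_f) = R_f(1 − β) + β·E(R_m)
6.75% = R_f × (1 − 0.553) + 0.553 × 10.65%
6.75% = R_f × 0.447 + 5.88945%
R_f = (6.75% − 5.88945%) / 0.447 = 1.93%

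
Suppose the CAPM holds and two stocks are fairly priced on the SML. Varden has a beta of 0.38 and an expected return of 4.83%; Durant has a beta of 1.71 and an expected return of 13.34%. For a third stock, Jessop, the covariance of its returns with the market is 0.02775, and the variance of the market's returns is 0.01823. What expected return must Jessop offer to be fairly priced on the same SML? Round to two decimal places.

12.14%

MRP = (13.34% − 4.83%) / (1.71 − 0.38) = 6.3985%
R_f = 4.83% − 0.38 × 6.3985% = 2.3986%
β_Jessop = Cov / Var(R_m) = 0.02775 / 0.01823 = 1.5222
E(R_Jessop) = R_f + β × MRP = 2.3986% + 1.5222 × 6.3985% = 12.14%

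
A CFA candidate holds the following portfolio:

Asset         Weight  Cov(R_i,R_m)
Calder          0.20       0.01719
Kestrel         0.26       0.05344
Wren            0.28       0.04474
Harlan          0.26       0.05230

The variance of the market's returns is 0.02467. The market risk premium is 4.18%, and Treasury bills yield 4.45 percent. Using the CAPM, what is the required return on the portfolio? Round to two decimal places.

β_Calder = 0.01719 / 0.02467 = 0.6968
β_Kestrel = 0.05344 / 0.02467 = 2.1662
β_Wren = 0.04474 / 0.02467 = 1.8135
β_Harlan = 0.05230 / 0.02467 = 2.1200
β_P = Σ w_i β_i = 0.20×0.6968 + 0.26×2.1662 + 0.28×1.8135 + 0.26×2.1200 = 1.7616
E(R_P) = R_f + β_P × MRP = 4.45% + 1.7616 × 4.18% = 11.81%

11.81%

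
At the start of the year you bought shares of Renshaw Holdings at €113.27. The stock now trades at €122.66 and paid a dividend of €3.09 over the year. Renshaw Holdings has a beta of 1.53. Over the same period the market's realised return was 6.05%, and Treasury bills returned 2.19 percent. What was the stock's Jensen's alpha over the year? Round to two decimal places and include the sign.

Realised HPR = (P1 + D1 − P0) / P0 = (122.66 + 3.09 − 113.27) / 113.27 = 12.48 / 113.27 = 11.0179%
MRP = 6.05% − 2.19% = 3.86%
CAPM required = R_f + β·MRP = 2.19% + 1.53 × 3.86% = 8.0958%
α = realised − required = 11.0179% − 8.0958% = +2.92%

+2.92%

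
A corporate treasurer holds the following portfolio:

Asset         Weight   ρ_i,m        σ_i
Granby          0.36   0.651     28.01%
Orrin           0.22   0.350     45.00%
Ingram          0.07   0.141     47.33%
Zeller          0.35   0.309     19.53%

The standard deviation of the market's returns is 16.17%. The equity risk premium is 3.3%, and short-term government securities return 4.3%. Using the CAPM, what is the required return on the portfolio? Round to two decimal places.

β_Granby = 0.651 × 28.01% / 16.17% = 1.1277
β_Orrin = 0.350 × 45.00% / 16.17% = 0.9740
β_Ingram = 0.141 × 47.33% / 16.17% = 0.4127
β_Zeller = 0.309 × 19.53% / 16.17% = 0.3732
β_P = Σ w_i β_i = 0.36×1.1277 + 0.22×0.9740 + 0.07×0.4127 + 0.35×0.3732 = 0.7798
E(R_P) = R_f + β_P × MRP = 4.3% + 0.7798 × 3.3% = 6.87%

6.87%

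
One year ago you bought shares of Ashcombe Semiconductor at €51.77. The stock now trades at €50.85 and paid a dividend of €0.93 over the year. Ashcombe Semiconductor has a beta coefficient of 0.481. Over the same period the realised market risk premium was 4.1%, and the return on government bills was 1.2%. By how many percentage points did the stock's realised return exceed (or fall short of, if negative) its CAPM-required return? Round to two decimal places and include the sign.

-3.15%

Realised HPR = (P1 + D1 − P0) / P0 = (50.85 + 0.93 − 51.77) / 51.77 = 0.01 / 51.77 = 0.0193%
CAPM required = R_f + β·MRP = 1.2% + 0.481 × 4.1% = 3.1721%
α = realised − required = 0.0193% − 3.1721% = -3.15%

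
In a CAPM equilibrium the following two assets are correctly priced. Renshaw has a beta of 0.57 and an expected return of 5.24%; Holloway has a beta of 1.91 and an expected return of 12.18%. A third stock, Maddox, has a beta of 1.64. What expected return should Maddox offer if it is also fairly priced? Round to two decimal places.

10.78%

MRP (SML slope) = (12.18% − 5.24%) / (1.91 − 0.57) = 6.94% / 1.34 = 5.1791%
R_f (intercept) = 5.24% − 0.57 × 5.1791% = 2.2879%
E(R_Maddox) = R_f + β × MRP = 2.2879% + 1.64 × 5.1791% = 10.78%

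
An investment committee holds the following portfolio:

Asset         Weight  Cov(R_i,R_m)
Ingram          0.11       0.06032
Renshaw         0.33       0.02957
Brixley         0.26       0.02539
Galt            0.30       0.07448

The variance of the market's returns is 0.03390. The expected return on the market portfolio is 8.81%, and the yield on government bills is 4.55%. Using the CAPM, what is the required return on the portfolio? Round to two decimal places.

10.25%

β_Ingram = 0.06032 / 0.03390 = 1.7794
β_Renshaw = 0.02957 / 0.03390 = 0.8723
β_Brixley = 0.02539 / 0.03390 = 0.7490
β_Galt = 0.07448 / 0.03390 = 2.1971
β_P = Σ w_i β_i = 0.11×1.7794 + 0.33×0.8723 + 0.26×0.7490 + 0.30×2.1971 = 1.3375
MRP = 8.81% − 4.55% = 4.26%
E(R_P) = R_f + β_P × MRP = 4.55% + 1.3375 × 4.26% = 10.25%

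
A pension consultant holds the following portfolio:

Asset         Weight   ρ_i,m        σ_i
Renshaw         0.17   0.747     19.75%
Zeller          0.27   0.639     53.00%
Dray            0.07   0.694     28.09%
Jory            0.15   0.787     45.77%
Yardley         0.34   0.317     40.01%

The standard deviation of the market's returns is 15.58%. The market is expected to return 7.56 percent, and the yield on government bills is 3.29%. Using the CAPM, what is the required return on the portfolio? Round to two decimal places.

β_Renshaw = 0.747 × 19.75% / 15.58% = 0.9469
β_Zeller = 0.639 × 53.00% / 15.58% = 2.1737
β_Dray = 0.694 × 28.09% / 15.58% = 1.2512
β_Jory = 0.787 × 45.77% / 15.58% = 2.3120
β_Yardley = 0.317 × 40.01% / 15.58% = 0.8141
β_P = Σ w_i β_i = 0.17×0.9469 + 0.27×2.1737 + 0.07×1.2512 + 0.15×2.3120 + 0.34×0.8141 = 1.4591
MRP = 7.56% − 3.29% = 4.27%
E(R_P) = R_f + β_P × MRP = 3.29% + 1.4591 × 4.27% = 9.52%

9.52%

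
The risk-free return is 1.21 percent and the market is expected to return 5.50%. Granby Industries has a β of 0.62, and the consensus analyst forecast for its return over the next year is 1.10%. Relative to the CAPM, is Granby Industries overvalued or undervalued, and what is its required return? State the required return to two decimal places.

Overvalued; required return 3.87%

MRP = 5.50% − 1.21% = 4.29%
Required return = R_f + β·MRP = 1.21% + 0.62 × 4.29% = 3.87%
Forecast 1.10% < required 3.87% → the stock plots below the SML → overvalued.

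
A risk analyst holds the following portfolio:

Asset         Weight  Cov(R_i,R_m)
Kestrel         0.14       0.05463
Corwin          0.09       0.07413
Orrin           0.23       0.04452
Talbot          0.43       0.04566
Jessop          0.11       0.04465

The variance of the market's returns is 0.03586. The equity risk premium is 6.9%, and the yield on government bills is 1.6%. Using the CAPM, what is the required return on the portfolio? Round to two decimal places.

β_Kestrel = 0.05463 / 0.03586 = 1.5234
β_Corwin = 0.07413 / 0.03586 = 2.0672
β_Orrin = 0.04452 / 0.03586 = 1.2415
β_Talbot = 0.04566 / 0.03586 = 1.2733
β_Jessop = 0.04465 / 0.03586 = 1.2451
β_P = Σ w_i β_i = 0.14×1.5234 + 0.09×2.0672 + 0.23×1.2415 + 0.43×1.2733 + 0.11×1.2451 = 1.3693
E(R_P) = R_f + β_P × MRP = 1.6% + 1.3693 × 6.9% = 11.05%

11.05%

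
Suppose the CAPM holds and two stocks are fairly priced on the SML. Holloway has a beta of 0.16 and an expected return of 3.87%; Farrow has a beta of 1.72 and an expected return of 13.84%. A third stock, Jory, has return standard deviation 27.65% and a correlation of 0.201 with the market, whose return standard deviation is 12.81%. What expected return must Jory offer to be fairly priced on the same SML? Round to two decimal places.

5.62%

MRP = (13.84% − 3.87%) / (1.72 − 0.16) = 6.3910%
R_f = 3.87% − 0.16 × 6.3910% = 2.8474%
β_Jory = ρ·σ_i/σ_m = 0.201 × 27.65 / 12.81 = 0.4339
E(R_Jory) = R_f + β × MRP = 2.8474% + 0.4339 × 6.3910% = 5.62%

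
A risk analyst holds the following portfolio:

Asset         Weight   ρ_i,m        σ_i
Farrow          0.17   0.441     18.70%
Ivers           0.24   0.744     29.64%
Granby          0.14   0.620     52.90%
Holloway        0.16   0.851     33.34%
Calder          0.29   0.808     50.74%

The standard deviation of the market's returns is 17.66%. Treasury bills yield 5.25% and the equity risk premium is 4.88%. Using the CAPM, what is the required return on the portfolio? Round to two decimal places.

12.91%

β_Farrow = 0.441 × 18.70% / 17.66% = 0.4670
β_Ivers = 0.744 × 29.64% / 17.66% = 1.2487
β_Granby = 0.620 × 52.90% / 17.66% = 1.8572
β_Holloway = 0.851 × 33.34% / 17.66% = 1.6066
β_Calder = 0.808 × 50.74% / 17.66% = 2.3215
β_P = Σ w_i β_i = 0.17×0.4670 + 0.24×1.2487 + 0.14×1.8572 + 0.16×1.6066 + 0.29×2.3215 = 1.5694
E(R_P) = R_f + β_P × MRP = 5.25% + 1.5694 × 4.88% = 12.91%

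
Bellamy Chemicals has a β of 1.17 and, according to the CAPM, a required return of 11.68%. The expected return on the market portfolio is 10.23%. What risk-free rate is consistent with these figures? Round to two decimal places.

1.70%

E(R) = R_f + β(E(R_m) − R_f) = R_f(1 − β) + β·E(R_m)
11.68% = R_f × (1 − 1.17) + 1.17 × 10.23%
11.68% = R_f × -0.17 + 11.9691%
R_f = (11.68% − 11.9691%) / -0.17 = 1.70%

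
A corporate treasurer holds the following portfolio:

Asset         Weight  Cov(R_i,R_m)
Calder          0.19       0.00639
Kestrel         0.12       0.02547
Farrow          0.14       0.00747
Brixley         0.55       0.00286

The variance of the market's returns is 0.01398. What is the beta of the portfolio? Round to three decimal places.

0.493

β_Calder = 0.00639 / 0.01398 = 0.4571
β_Kestrel = 0.02547 / 0.01398 = 1.8219
β_Farrow = 0.00747 / 0.01398 = 0.5343
β_Brixley = 0.00286 / 0.01398 = 0.2046
β_P = Σ w_i β_i = 0.19×0.4571 + 0.12×1.8219 + 0.14×0.5343 + 0.55×0.2046 = 0.4928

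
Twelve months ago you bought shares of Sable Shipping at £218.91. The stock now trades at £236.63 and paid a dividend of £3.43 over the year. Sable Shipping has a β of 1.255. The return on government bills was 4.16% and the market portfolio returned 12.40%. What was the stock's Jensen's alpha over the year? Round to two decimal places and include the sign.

Realised HPR = (P1 + D1 − P0) / P0 = (236.63 + 3.43 − 218.91) / 218.91 = 21.15 / 218.91 = 9.6615%
MRP = 12.40% − 4.16% = 8.24%
CAPM required = R_f + β·MRP = 4.16% + 1.255 × 8.24% = 14.50120%
α = realised − required = 9.6615% − 14.50120% = -4.84%

-4.84%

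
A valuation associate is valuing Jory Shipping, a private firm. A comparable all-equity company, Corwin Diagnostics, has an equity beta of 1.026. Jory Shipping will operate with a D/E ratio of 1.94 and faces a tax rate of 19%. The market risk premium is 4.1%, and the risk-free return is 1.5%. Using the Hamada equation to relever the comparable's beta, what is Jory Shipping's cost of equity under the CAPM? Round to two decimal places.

β_L = β_U × [1 + (1 − t)(D/E)] = 1.026 × [1 + (1 − 0.19) × 1.94]
    = 1.026 × [1 + 0.81 × 1.94] = 1.026 × 2.5714 = 2.6383
E(R) = R_f + β_L × MRP = 1.5% + 2.6383 × 4.1% = 12.32%

12.32%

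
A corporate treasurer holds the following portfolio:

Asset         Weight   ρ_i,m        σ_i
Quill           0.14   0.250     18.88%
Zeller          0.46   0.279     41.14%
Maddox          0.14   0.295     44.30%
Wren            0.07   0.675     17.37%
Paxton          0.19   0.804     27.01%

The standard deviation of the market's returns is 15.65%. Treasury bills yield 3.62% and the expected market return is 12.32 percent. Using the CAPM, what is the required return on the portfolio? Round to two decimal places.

β_Quill = 0.250 × 18.88% / 15.65% = 0.3016
β_Zeller = 0.279 × 41.14% / 15.65% = 0.7334
β_Maddox = 0.295 × 44.30% / 15.65% = 0.8350
β_Wren = 0.675 × 17.37% / 15.65% = 0.7492
β_Paxton = 0.804 × 27.01% / 15.65% = 1.3876
β_P = Σ w_i β_i = 0.14×0.3016 + 0.46×0.7334 + 0.14×0.8350 + 0.07×0.7492 + 0.19×1.3876 = 0.8126
MRP = 12.32% − 3.62% = 8.70%
E(R_P) = R_f + β_P × MRP = 3.62% + 0.8126 × 8.70% = 10.69%

10.69%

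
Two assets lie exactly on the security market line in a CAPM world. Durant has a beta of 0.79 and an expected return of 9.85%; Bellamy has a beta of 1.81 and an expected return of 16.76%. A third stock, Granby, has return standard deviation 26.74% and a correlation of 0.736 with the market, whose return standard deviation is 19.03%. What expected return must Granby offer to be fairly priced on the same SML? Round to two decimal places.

11.50%

MRP = (16.76% − 9.85%) / (1.81 − 0.79) = 6.7745%
R_f = 9.85% − 0.79 × 6.7745% = 4.4981%
β_Granby = ρ·σ_i/σ_m = 0.736 × 26.74 / 19.03 = 1.0342
E(R_Granby) = R_f + β × MRP = 4.4981% + 1.0342 × 6.7745% = 11.50%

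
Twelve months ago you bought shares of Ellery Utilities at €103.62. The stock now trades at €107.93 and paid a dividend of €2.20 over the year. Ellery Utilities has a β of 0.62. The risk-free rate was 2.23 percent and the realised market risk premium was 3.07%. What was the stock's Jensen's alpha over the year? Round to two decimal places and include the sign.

Realised HPR = (P1 + D1 − P0) / P0 = (107.93 + 2.20 − 103.62) / 103.62 = 6.51 / 103.62 = 6.2826%
CAPM required = R_f + β·MRP = 2.23% + 0.62 × 3.07% = 4.1334%
α = realised − required = 6.2826% − 4.1334% = +2.15%

+2.15%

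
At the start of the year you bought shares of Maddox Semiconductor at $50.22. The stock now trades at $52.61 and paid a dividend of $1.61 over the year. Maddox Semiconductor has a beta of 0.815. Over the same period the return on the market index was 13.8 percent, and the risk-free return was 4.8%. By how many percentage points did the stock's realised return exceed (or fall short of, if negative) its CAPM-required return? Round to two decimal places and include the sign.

-4.17%

Realised HPR = (P1 + D1 − P0) / P0 = (52.61 + 1.61 − 50.22) / 50.22 = 4.00 / 50.22 = 7.9650%
MRP = 13.8% − 4.8% = 9.00%
CAPM required = R_f + β·MRP = 4.8% + 0.815 × 9.0% = 12.1350%
α = realised − required = 7.9650% − 12.1350% = -4.17%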